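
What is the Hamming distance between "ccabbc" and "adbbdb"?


Comparing "ccabbc" and "adbbdb" position by position:
  Position 0: 'c' vs 'a' => differ
  Position 1: 'c' vs 'd' => differ
  Position 2: 'a' vs 'b' => differ
  Position 3: 'b' vs 'b' => same
  Position 4: 'b' vs 'd' => differ
  Position 5: 'c' vs 'b' => differ
Total differences (Hamming distance): 5

5


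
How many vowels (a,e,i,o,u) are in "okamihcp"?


Input: okamihcp
Checking each character:
  'o' at position 0: vowel (running total: 1)
  'k' at position 1: consonant
  'a' at position 2: vowel (running total: 2)
  'm' at position 3: consonant
  'i' at position 4: vowel (running total: 3)
  'h' at position 5: consonant
  'c' at position 6: consonant
  'p' at position 7: consonant
Total vowels: 3

3


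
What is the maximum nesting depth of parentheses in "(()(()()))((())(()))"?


Input: "(()(()()))((())(()))"
Tracking depth:
  Position 0 '(': depth becomes 1
  Position 1 '(': depth becomes 2
  Position 2 ')': depth becomes 1
  Position 3 '(': depth becomes 2
  Position 4 '(': depth becomes 3
  Position 5 ')': depth becomes 2
  Position 6 '(': depth becomes 3
  Position 7 ')': depth becomes 2
  Position 8 ')': depth becomes 1
  Position 9 ')': depth becomes 0
  Position 10 '(': depth becomes 1
  Position 11 '(': depth becomes 2
  Position 12 '(': depth becomes 3
  Position 13 ')': depth becomes 2
  Position 14 ')': depth becomes 1
  Position 15 '(': depth becomes 2
  Position 16 '(': depth becomes 3
  Position 17 ')': depth becomes 2
  Position 18 ')': depth becomes 1
  Position 19 ')': depth becomes 0
Maximum depth reached: 3

3


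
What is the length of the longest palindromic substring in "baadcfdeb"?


Input: "baadcfdeb"
Checking substrings for palindromes:
  [1:3] "aa" (len 2) => palindrome
Longest palindromic substring: "aa" with length 2

2


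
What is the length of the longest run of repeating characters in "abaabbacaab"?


Input: "abaabbacaab"
Scanning for longest run:
  Position 1 ('b'): new char, reset run to 1
  Position 2 ('a'): new char, reset run to 1
  Position 3 ('a'): continues run of 'a', length=2
  Position 4 ('b'): new char, reset run to 1
  Position 5 ('b'): continues run of 'b', length=2
  Position 6 ('a'): new char, reset run to 1
  Position 7 ('c'): new char, reset run to 1
  Position 8 ('a'): new char, reset run to 1
  Position 9 ('a'): continues run of 'a', length=2
  Position 10 ('b'): new char, reset run to 1
Longest run: 'a' with length 2

2


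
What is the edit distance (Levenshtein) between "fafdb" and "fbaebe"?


Computing edit distance: "fafdb" -> "fbaebe"
DP table:
           f    b    a    e    b    e
      0    1    2    3    4    5    6
  f   1    0    1    2    3    4    5
  a   2    1    1    1    2    3    4
  f   3    2    2    2    2    3    4
  d   4    3    3    3    3    3    4
  b   5    4    3    4    4    3    4
Edit distance = dp[5][6] = 4

4


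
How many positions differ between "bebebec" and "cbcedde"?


Comparing "bebebec" and "cbcedde" position by position:
  Position 0: 'b' vs 'c' => DIFFER
  Position 1: 'e' vs 'b' => DIFFER
  Position 2: 'b' vs 'c' => DIFFER
  Position 3: 'e' vs 'e' => same
  Position 4: 'b' vs 'd' => DIFFER
  Position 5: 'e' vs 'd' => DIFFER
  Position 6: 'c' vs 'e' => DIFFER
Positions that differ: 6

6


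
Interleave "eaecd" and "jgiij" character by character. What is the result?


Interleaving "eaecd" and "jgiij":
  Position 0: 'e' from first, 'j' from second => "ej"
  Position 1: 'a' from first, 'g' from second => "ag"
  Position 2: 'e' from first, 'i' from second => "ei"
  Position 3: 'c' from first, 'i' from second => "ci"
  Position 4: 'd' from first, 'j' from second => "dj"
Result: ejageicidj

ejageicidj


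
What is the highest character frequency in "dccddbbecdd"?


Input: dccddbbecdd
Character counts:
  'b': 2
  'c': 3
  'd': 5
  'e': 1
Maximum frequency: 5

5


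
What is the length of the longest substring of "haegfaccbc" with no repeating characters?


Input: "haegfaccbc"
Sliding window (track last position of each char):
  Position 0 ('h'): window [0,0] length 1 -- new best
  Position 1 ('a'): window [0,1] length 2 -- new best
  Position 2 ('e'): window [0,2] length 3 -- new best
  Position 3 ('g'): window [0,3] length 4 -- new best
  Position 4 ('f'): window [0,4] length 5 -- new best
  Position 5 ('a'): repeat (last at 1), move window start to 2
  Position 5 ('a'): window [2,5] length 4
  Position 6 ('c'): window [2,6] length 5
  Position 7 ('c'): repeat (last at 6), move window start to 7
  Position 7 ('c'): window [7,7] length 1
  Position 8 ('b'): window [7,8] length 2
  Position 9 ('c'): repeat (last at 7), move window start to 8
  Position 9 ('c'): window [8,9] length 2
Longest substring with no repeats: "haegf" with length 5

5


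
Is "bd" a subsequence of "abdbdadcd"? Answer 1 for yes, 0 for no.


Check if "bd" is a subsequence of "abdbdadcd"
Greedy scan:
  Position 0 ('a'): no match needed
  Position 1 ('b'): matches sub[0] = 'b'
  Position 2 ('d'): matches sub[1] = 'd'
  Position 3 ('b'): no match needed
  Position 4 ('d'): no match needed
  Position 5 ('a'): no match needed
  Position 6 ('d'): no match needed
  Position 7 ('c'): no match needed
  Position 8 ('d'): no match needed
All 2 characters matched => is a subsequence

1


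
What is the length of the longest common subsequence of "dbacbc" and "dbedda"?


LCS of "dbacbc" and "dbedda"
DP table:
           d    b    e    d    d    a
      0    0    0    0    0    0    0
  d   0    1    1    1    1    1    1
  b   0    1    2    2    2    2    2
  a   0    1    2    2    2    2    3
  c   0    1    2    2    2    2    3
  b   0    1    2    2    2    2    3
  c   0    1    2    2    2    2    3
LCS length = dp[6][6] = 3

3


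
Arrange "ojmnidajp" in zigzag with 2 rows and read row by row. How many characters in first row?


Zigzag "ojmnidajp" into 2 rows:
Placing characters:
  'o' => row 0
  'j' => row 1
  'm' => row 0
  'n' => row 1
  'i' => row 0
  'd' => row 1
  'a' => row 0
  'j' => row 1
  'p' => row 0
Rows:
  Row 0: "omiap"
  Row 1: "jndj"
First row length: 5

5


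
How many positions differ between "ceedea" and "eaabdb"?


Comparing "ceedea" and "eaabdb" position by position:
  Position 0: 'c' vs 'e' => DIFFER
  Position 1: 'e' vs 'a' => DIFFER
  Position 2: 'e' vs 'a' => DIFFER
  Position 3: 'd' vs 'b' => DIFFER
  Position 4: 'e' vs 'd' => DIFFER
  Position 5: 'a' vs 'b' => DIFFER
Positions that differ: 6

6


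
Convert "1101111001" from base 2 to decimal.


Input: "1101111001" in base 2
Positional expansion:
  Digit '1' (value 1) x 2^9 = 512
  Digit '1' (value 1) x 2^8 = 256
  Digit '0' (value 0) x 2^7 = 0
  Digit '1' (value 1) x 2^6 = 64
  Digit '1' (value 1) x 2^5 = 32
  Digit '1' (value 1) x 2^4 = 16
  Digit '1' (value 1) x 2^3 = 8
  Digit '0' (value 0) x 2^2 = 0
  Digit '0' (value 0) x 2^1 = 0
  Digit '1' (value 1) x 2^0 = 1
Sum = 889

889


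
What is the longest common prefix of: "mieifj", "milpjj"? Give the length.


Words: mieifj, milpjj
  Position 0: all 'm' => match
  Position 1: all 'i' => match
  Position 2: ('e', 'l') => mismatch, stop
LCP = "mi" (length 2)

2


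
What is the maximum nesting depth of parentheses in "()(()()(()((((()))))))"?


Input: "()(()()(()((((()))))))"
Tracking depth:
  Position 0 '(': depth becomes 1
  Position 1 ')': depth becomes 0
  Position 2 '(': depth becomes 1
  Position 3 '(': depth becomes 2
  Position 4 ')': depth becomes 1
  Position 5 '(': depth becomes 2
  Position 6 ')': depth becomes 1
  Position 7 '(': depth becomes 2
  Position 8 '(': depth becomes 3
  Position 9 ')': depth becomes 2
  Position 10 '(': depth becomes 3
  Position 11 '(': depth becomes 4
  Position 12 '(': depth becomes 5
  Position 13 '(': depth becomes 6
  Position 14 '(': depth becomes 7
  Position 15 ')': depth becomes 6
  Position 16 ')': depth becomes 5
  Position 17 ')': depth becomes 4
  Position 18 ')': depth becomes 3
  Position 19 ')': depth becomes 2
  Position 20 ')': depth becomes 1
  Position 21 ')': depth becomes 0
Maximum depth reached: 7

7


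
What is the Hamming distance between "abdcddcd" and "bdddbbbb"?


Comparing "abdcddcd" and "bdddbbbb" position by position:
  Position 0: 'a' vs 'b' => differ
  Position 1: 'b' vs 'd' => differ
  Position 2: 'd' vs 'd' => same
  Position 3: 'c' vs 'd' => differ
  Position 4: 'd' vs 'b' => differ
  Position 5: 'd' vs 'b' => differ
  Position 6: 'c' vs 'b' => differ
  Position 7: 'd' vs 'b' => differ
Total differences (Hamming distance): 7

7


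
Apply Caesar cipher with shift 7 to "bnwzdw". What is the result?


Caesar cipher: shift "bnwzdw" by 7
  'b' (pos 1) + 7 = pos 8 = 'i'
  'n' (pos 13) + 7 = pos 20 = 'u'
  'w' (pos 22) + 7 = pos 3 = 'd'
  'z' (pos 25) + 7 = pos 6 = 'g'
  'd' (pos 3) + 7 = pos 10 = 'k'
  'w' (pos 22) + 7 = pos 3 = 'd'
Result: iudgkd

iudgkd


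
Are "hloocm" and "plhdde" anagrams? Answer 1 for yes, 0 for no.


Strings: "hloocm", "plhdde"
Sorted first:  chlmoo
Sorted second: ddehlp
Differ at position 0: 'c' vs 'd' => not anagrams

0


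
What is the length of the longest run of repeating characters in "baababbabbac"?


Input: "baababbabbac"
Scanning for longest run:
  Position 1 ('a'): new char, reset run to 1
  Position 2 ('a'): continues run of 'a', length=2
  Position 3 ('b'): new char, reset run to 1
  Position 4 ('a'): new char, reset run to 1
  Position 5 ('b'): new char, reset run to 1
  Position 6 ('b'): continues run of 'b', length=2
  Position 7 ('a'): new char, reset run to 1
  Position 8 ('b'): new char, reset run to 1
  Position 9 ('b'): continues run of 'b', length=2
  Position 10 ('a'): new char, reset run to 1
  Position 11 ('c'): new char, reset run to 1
Longest run: 'a' with length 2

2


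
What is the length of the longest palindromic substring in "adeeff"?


Input: "adeeff"
Checking substrings for palindromes:
  [2:4] "ee" (len 2) => palindrome
  [4:6] "ff" (len 2) => palindrome
Longest palindromic substring: "ee" with length 2

2


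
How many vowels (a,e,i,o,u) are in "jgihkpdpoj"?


Input: jgihkpdpoj
Checking each character:
  'j' at position 0: consonant
  'g' at position 1: consonant
  'i' at position 2: vowel (running total: 1)
  'h' at position 3: consonant
  'k' at position 4: consonant
  'p' at position 5: consonant
  'd' at position 6: consonant
  'p' at position 7: consonant
  'o' at position 8: vowel (running total: 2)
  'j' at position 9: consonant
Total vowels: 2

2


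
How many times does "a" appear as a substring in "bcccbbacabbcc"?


Searching for "a" in "bcccbbacabbcc"
Scanning each position:
  Position 0: "b" => no
  Position 1: "c" => no
  Position 2: "c" => no
  Position 3: "c" => no
  Position 4: "b" => no
  Position 5: "b" => no
  Position 6: "a" => MATCH
  Position 7: "c" => no
  Position 8: "a" => MATCH
  Position 9: "b" => no
  Position 10: "b" => no
  Position 11: "c" => no
  Position 12: "c" => no
Total occurrences: 2

2


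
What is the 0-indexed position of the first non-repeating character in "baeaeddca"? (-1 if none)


Input: baeaeddca
Character frequencies:
  'a': 3
  'b': 1
  'c': 1
  'd': 2
  'e': 2
Scanning left to right for freq == 1:
  Position 0 ('b'): unique! => answer = 0

0


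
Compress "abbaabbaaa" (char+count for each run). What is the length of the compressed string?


Input: abbaabbaaa
Runs:
  'a' x 1 => "a1"
  'b' x 2 => "b2"
  'a' x 2 => "a2"
  'b' x 2 => "b2"
  'a' x 3 => "a3"
Compressed: "a1b2a2b2a3"
Compressed length: 10

10


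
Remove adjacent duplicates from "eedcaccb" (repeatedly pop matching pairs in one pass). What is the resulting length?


Input: eedcaccb
Stack-based adjacent duplicate removal:
  Read 'e': push. Stack: e
  Read 'e': matches stack top 'e' => pop. Stack: (empty)
  Read 'd': push. Stack: d
  Read 'c': push. Stack: dc
  Read 'a': push. Stack: dca
  Read 'c': push. Stack: dcac
  Read 'c': matches stack top 'c' => pop. Stack: dca
  Read 'b': push. Stack: dcab
Final stack: "dcab" (length 4)

4


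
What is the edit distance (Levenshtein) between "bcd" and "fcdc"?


Computing edit distance: "bcd" -> "fcdc"
DP table:
           f    c    d    c
      0    1    2    3    4
  b   1    1    2    3    4
  c   2    2    1    2    3
  d   3    3    2    1    2
Edit distance = dp[3][4] = 2

2


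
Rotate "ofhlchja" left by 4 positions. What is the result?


Input: "ofhlchja", rotate left by 4
First 4 characters: "ofhl"
Remaining characters: "chja"
Concatenate remaining + first: "chja" + "ofhl" = "chjaofhl"

chjaofhl


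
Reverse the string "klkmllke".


Input: klkmllke
Reading characters right to left:
  Position 7: 'e'
  Position 6: 'k'
  Position 5: 'l'
  Position 4: 'l'
  Position 3: 'm'
  Position 2: 'k'
  Position 1: 'l'
  Position 0: 'k'
Reversed: ekllmklk

ekllmklk


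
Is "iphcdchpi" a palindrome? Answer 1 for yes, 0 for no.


Input: iphcdchpi
Reversed: iphcdchpi
  Compare pos 0 ('i') with pos 8 ('i'): match
  Compare pos 1 ('p') with pos 7 ('p'): match
  Compare pos 2 ('h') with pos 6 ('h'): match
  Compare pos 3 ('c') with pos 5 ('c'): match
Result: palindrome

1


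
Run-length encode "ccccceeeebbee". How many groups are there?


Input: ccccceeeebbee
Scanning for consecutive runs:
  Group 1: 'c' x 5 (positions 0-4)
  Group 2: 'e' x 4 (positions 5-8)
  Group 3: 'b' x 2 (positions 9-10)
  Group 4: 'e' x 2 (positions 11-12)
Total groups: 4

4


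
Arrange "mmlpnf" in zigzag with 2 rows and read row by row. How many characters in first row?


Zigzag "mmlpnf" into 2 rows:
Placing characters:
  'm' => row 0
  'm' => row 1
  'l' => row 0
  'p' => row 1
  'n' => row 0
  'f' => row 1
Rows:
  Row 0: "mln"
  Row 1: "mpf"
First row length: 3

3


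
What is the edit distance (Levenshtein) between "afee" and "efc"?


Computing edit distance: "afee" -> "efc"
DP table:
           e    f    c
      0    1    2    3
  a   1    1    2    3
  f   2    2    1    2
  e   3    2    2    2
  e   4    3    3    3
Edit distance = dp[4][3] = 3

3


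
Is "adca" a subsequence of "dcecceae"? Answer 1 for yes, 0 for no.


Check if "adca" is a subsequence of "dcecceae"
Greedy scan:
  Position 0 ('d'): no match needed
  Position 1 ('c'): no match needed
  Position 2 ('e'): no match needed
  Position 3 ('c'): no match needed
  Position 4 ('c'): no match needed
  Position 5 ('e'): no match needed
  Position 6 ('a'): matches sub[0] = 'a'
  Position 7 ('e'): no match needed
Only matched 1/4 characters => not a subsequence

0


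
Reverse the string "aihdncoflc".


Input: aihdncoflc
Reading characters right to left:
  Position 9: 'c'
  Position 8: 'l'
  Position 7: 'f'
  Position 6: 'o'
  Position 5: 'c'
  Position 4: 'n'
  Position 3: 'd'
  Position 2: 'h'
  Position 1: 'i'
  Position 0: 'a'
Reversed: clfocndhia

clfocndhia


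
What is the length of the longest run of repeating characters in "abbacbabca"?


Input: "abbacbabca"
Scanning for longest run:
  Position 1 ('b'): new char, reset run to 1
  Position 2 ('b'): continues run of 'b', length=2
  Position 3 ('a'): new char, reset run to 1
  Position 4 ('c'): new char, reset run to 1
  Position 5 ('b'): new char, reset run to 1
  Position 6 ('a'): new char, reset run to 1
  Position 7 ('b'): new char, reset run to 1
  Position 8 ('c'): new char, reset run to 1
  Position 9 ('a'): new char, reset run to 1
Longest run: 'b' with length 2

2


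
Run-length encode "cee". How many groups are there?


Input: cee
Scanning for consecutive runs:
  Group 1: 'c' x 1 (positions 0-0)
  Group 2: 'e' x 2 (positions 1-2)
Total groups: 2

2


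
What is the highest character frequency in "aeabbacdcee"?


Input: aeabbacdcee
Character counts:
  'a': 3
  'b': 2
  'c': 2
  'd': 1
  'e': 3
Maximum frequency: 3

3


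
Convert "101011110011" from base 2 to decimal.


Input: "101011110011" in base 2
Positional expansion:
  Digit '1' (value 1) x 2^11 = 2048
  Digit '0' (value 0) x 2^10 = 0
  Digit '1' (value 1) x 2^9 = 512
  Digit '0' (value 0) x 2^8 = 0
  Digit '1' (value 1) x 2^7 = 128
  Digit '1' (value 1) x 2^6 = 64
  Digit '1' (value 1) x 2^5 = 32
  Digit '1' (value 1) x 2^4 = 16
  Digit '0' (value 0) x 2^3 = 0
  Digit '0' (value 0) x 2^2 = 0
  Digit '1' (value 1) x 2^1 = 2
  Digit '1' (value 1) x 2^0 = 1
Sum = 2803

2803


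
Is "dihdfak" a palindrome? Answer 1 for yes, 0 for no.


Input: dihdfak
Reversed: kafdhid
  Compare pos 0 ('d') with pos 6 ('k'): MISMATCH
  Compare pos 1 ('i') with pos 5 ('a'): MISMATCH
  Compare pos 2 ('h') with pos 4 ('f'): MISMATCH
Result: not a palindrome

0


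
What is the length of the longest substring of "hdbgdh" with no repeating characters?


Input: "hdbgdh"
Sliding window (track last position of each char):
  Position 0 ('h'): window [0,0] length 1 -- new best
  Position 1 ('d'): window [0,1] length 2 -- new best
  Position 2 ('b'): window [0,2] length 3 -- new best
  Position 3 ('g'): window [0,3] length 4 -- new best
  Position 4 ('d'): repeat (last at 1), move window start to 2
  Position 4 ('d'): window [2,4] length 3
  Position 5 ('h'): window [2,5] length 4
Longest substring with no repeats: "hdbg" with length 4

4


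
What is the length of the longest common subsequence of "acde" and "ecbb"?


LCS of "acde" and "ecbb"
DP table:
           e    c    b    b
      0    0    0    0    0
  a   0    0    0    0    0
  c   0    0    1    1    1
  d   0    0    1    1    1
  e   0    1    1    1    1
LCS length = dp[4][4] = 1

1


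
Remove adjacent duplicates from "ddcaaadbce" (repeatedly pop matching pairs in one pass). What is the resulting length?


Input: ddcaaadbce
Stack-based adjacent duplicate removal:
  Read 'd': push. Stack: d
  Read 'd': matches stack top 'd' => pop. Stack: (empty)
  Read 'c': push. Stack: c
  Read 'a': push. Stack: ca
  Read 'a': matches stack top 'a' => pop. Stack: c
  Read 'a': push. Stack: ca
  Read 'd': push. Stack: cad
  Read 'b': push. Stack: cadb
  Read 'c': push. Stack: cadbc
  Read 'e': push. Stack: cadbce
Final stack: "cadbce" (length 6)

6


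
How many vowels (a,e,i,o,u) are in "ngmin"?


Input: ngmin
Checking each character:
  'n' at position 0: consonant
  'g' at position 1: consonant
  'm' at position 2: consonant
  'i' at position 3: vowel (running total: 1)
  'n' at position 4: consonant
Total vowels: 1

1


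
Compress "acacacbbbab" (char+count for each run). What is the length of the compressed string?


Input: acacacbbbab
Runs:
  'a' x 1 => "a1"
  'c' x 1 => "c1"
  'a' x 1 => "a1"
  'c' x 1 => "c1"
  'a' x 1 => "a1"
  'c' x 1 => "c1"
  'b' x 3 => "b3"
  'a' x 1 => "a1"
  'b' x 1 => "b1"
Compressed: "a1c1a1c1a1c1b3a1b1"
Compressed length: 18

18


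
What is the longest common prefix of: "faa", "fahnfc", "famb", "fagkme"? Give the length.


Words: faa, fahnfc, famb, fagkme
  Position 0: all 'f' => match
  Position 1: all 'a' => match
  Position 2: ('a', 'h', 'm', 'g') => mismatch, stop
LCP = "fa" (length 2)

2


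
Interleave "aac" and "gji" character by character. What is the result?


Interleaving "aac" and "gji":
  Position 0: 'a' from first, 'g' from second => "ag"
  Position 1: 'a' from first, 'j' from second => "aj"
  Position 2: 'c' from first, 'i' from second => "ci"
Result: agajci

agajci


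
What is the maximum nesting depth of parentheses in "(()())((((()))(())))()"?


Input: "(()())((((()))(())))()"
Tracking depth:
  Position 0 '(': depth becomes 1
  Position 1 '(': depth becomes 2
  Position 2 ')': depth becomes 1
  Position 3 '(': depth becomes 2
  Position 4 ')': depth becomes 1
  Position 5 ')': depth becomes 0
  Position 6 '(': depth becomes 1
  Position 7 '(': depth becomes 2
  Position 8 '(': depth becomes 3
  Position 9 '(': depth becomes 4
  Position 10 '(': depth becomes 5
  Position 11 ')': depth becomes 4
  Position 12 ')': depth becomes 3
  Position 13 ')': depth becomes 2
  Position 14 '(': depth becomes 3
  Position 15 '(': depth becomes 4
  Position 16 ')': depth becomes 3
  Position 17 ')': depth becomes 2
  Position 18 ')': depth becomes 1
  Position 19 ')': depth becomes 0
  Position 20 '(': depth becomes 1
  Position 21 ')': depth becomes 0
Maximum depth reached: 5

5


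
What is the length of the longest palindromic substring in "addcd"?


Input: "addcd"
Checking substrings for palindromes:
  [2:5] "dcd" (len 3) => palindrome
  [1:3] "dd" (len 2) => palindrome
Longest palindromic substring: "dcd" with length 3

3


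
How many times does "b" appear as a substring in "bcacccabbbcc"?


Searching for "b" in "bcacccabbbcc"
Scanning each position:
  Position 0: "b" => MATCH
  Position 1: "c" => no
  Position 2: "a" => no
  Position 3: "c" => no
  Position 4: "c" => no
  Position 5: "c" => no
  Position 6: "a" => no
  Position 7: "b" => MATCH
  Position 8: "b" => MATCH
  Position 9: "b" => MATCH
  Position 10: "c" => no
  Position 11: "c" => no
Total occurrences: 4

4


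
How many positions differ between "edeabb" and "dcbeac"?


Comparing "edeabb" and "dcbeac" position by position:
  Position 0: 'e' vs 'd' => DIFFER
  Position 1: 'd' vs 'c' => DIFFER
  Position 2: 'e' vs 'b' => DIFFER
  Position 3: 'a' vs 'e' => DIFFER
  Position 4: 'b' vs 'a' => DIFFER
  Position 5: 'b' vs 'c' => DIFFER
Positions that differ: 6

6


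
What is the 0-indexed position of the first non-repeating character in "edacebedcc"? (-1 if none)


Input: edacebedcc
Character frequencies:
  'a': 1
  'b': 1
  'c': 3
  'd': 2
  'e': 3
Scanning left to right for freq == 1:
  Position 0 ('e'): freq=3, skip
  Position 1 ('d'): freq=2, skip
  Position 2 ('a'): unique! => answer = 2

2


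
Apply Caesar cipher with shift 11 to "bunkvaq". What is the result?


Caesar cipher: shift "bunkvaq" by 11
  'b' (pos 1) + 11 = pos 12 = 'm'
  'u' (pos 20) + 11 = pos 5 = 'f'
  'n' (pos 13) + 11 = pos 24 = 'y'
  'k' (pos 10) + 11 = pos 21 = 'v'
  'v' (pos 21) + 11 = pos 6 = 'g'
  'a' (pos 0) + 11 = pos 11 = 'l'
  'q' (pos 16) + 11 = pos 1 = 'b'
Result: mfyvglb

mfyvglb


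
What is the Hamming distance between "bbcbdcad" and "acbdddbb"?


Comparing "bbcbdcad" and "acbdddbb" position by position:
  Position 0: 'b' vs 'a' => differ
  Position 1: 'b' vs 'c' => differ
  Position 2: 'c' vs 'b' => differ
  Position 3: 'b' vs 'd' => differ
  Position 4: 'd' vs 'd' => same
  Position 5: 'c' vs 'd' => differ
  Position 6: 'a' vs 'b' => differ
  Position 7: 'd' vs 'b' => differ
Total differences (Hamming distance): 7

7


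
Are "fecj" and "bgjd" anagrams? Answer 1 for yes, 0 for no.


Strings: "fecj", "bgjd"
Sorted first:  cefj
Sorted second: bdgj
Differ at position 0: 'c' vs 'b' => not anagrams

0


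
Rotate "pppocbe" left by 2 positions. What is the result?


Input: "pppocbe", rotate left by 2
First 2 characters: "pp"
Remaining characters: "pocbe"
Concatenate remaining + first: "pocbe" + "pp" = "pocbepp"

pocbepp


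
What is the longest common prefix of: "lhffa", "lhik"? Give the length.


Words: lhffa, lhik
  Position 0: all 'l' => match
  Position 1: all 'h' => match
  Position 2: ('f', 'i') => mismatch, stop
LCP = "lh" (length 2)

2


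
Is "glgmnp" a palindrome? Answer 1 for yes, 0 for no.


Input: glgmnp
Reversed: pnmglg
  Compare pos 0 ('g') with pos 5 ('p'): MISMATCH
  Compare pos 1 ('l') with pos 4 ('n'): MISMATCH
  Compare pos 2 ('g') with pos 3 ('m'): MISMATCH
Result: not a palindrome

0


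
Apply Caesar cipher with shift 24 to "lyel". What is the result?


Caesar cipher: shift "lyel" by 24
  'l' (pos 11) + 24 = pos 9 = 'j'
  'y' (pos 24) + 24 = pos 22 = 'w'
  'e' (pos 4) + 24 = pos 2 = 'c'
  'l' (pos 11) + 24 = pos 9 = 'j'
Result: jwcj

jwcj


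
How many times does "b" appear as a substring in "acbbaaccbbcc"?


Searching for "b" in "acbbaaccbbcc"
Scanning each position:
  Position 0: "a" => no
  Position 1: "c" => no
  Position 2: "b" => MATCH
  Position 3: "b" => MATCH
  Position 4: "a" => no
  Position 5: "a" => no
  Position 6: "c" => no
  Position 7: "c" => no
  Position 8: "b" => MATCH
  Position 9: "b" => MATCH
  Position 10: "c" => no
  Position 11: "c" => no
Total occurrences: 4

4


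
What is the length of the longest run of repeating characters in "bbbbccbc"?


Input: "bbbbccbc"
Scanning for longest run:
  Position 1 ('b'): continues run of 'b', length=2
  Position 2 ('b'): continues run of 'b', length=3
  Position 3 ('b'): continues run of 'b', length=4
  Position 4 ('c'): new char, reset run to 1
  Position 5 ('c'): continues run of 'c', length=2
  Position 6 ('b'): new char, reset run to 1
  Position 7 ('c'): new char, reset run to 1
Longest run: 'b' with length 4

4


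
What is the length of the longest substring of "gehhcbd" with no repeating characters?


Input: "gehhcbd"
Sliding window (track last position of each char):
  Position 0 ('g'): window [0,0] length 1 -- new best
  Position 1 ('e'): window [0,1] length 2 -- new best
  Position 2 ('h'): window [0,2] length 3 -- new best
  Position 3 ('h'): repeat (last at 2), move window start to 3
  Position 3 ('h'): window [3,3] length 1
  Position 4 ('c'): window [3,4] length 2
  Position 5 ('b'): window [3,5] length 3
  Position 6 ('d'): window [3,6] length 4 -- new best
Longest substring with no repeats: "hcbd" with length 4

4


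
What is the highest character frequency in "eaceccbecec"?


Input: eaceccbecec
Character counts:
  'a': 1
  'b': 1
  'c': 5
  'e': 4
Maximum frequency: 5

5


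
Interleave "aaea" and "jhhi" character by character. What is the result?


Interleaving "aaea" and "jhhi":
  Position 0: 'a' from first, 'j' from second => "aj"
  Position 1: 'a' from first, 'h' from second => "ah"
  Position 2: 'e' from first, 'h' from second => "eh"
  Position 3: 'a' from first, 'i' from second => "ai"
Result: ajahehai

ajahehai


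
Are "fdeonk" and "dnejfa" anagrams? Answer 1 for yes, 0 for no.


Strings: "fdeonk", "dnejfa"
Sorted first:  defkno
Sorted second: adefjn
Differ at position 0: 'd' vs 'a' => not anagrams

0


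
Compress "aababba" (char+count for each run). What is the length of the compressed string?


Input: aababba
Runs:
  'a' x 2 => "a2"
  'b' x 1 => "b1"
  'a' x 1 => "a1"
  'b' x 2 => "b2"
  'a' x 1 => "a1"
Compressed: "a2b1a1b2a1"
Compressed length: 10

10


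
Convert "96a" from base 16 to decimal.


Input: "96a" in base 16
Positional expansion:
  Digit '9' (value 9) x 16^2 = 2304
  Digit '6' (value 6) x 16^1 = 96
  Digit 'a' (value 10) x 16^0 = 10
Sum = 2410

2410


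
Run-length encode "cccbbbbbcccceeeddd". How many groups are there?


Input: cccbbbbbcccceeeddd
Scanning for consecutive runs:
  Group 1: 'c' x 3 (positions 0-2)
  Group 2: 'b' x 5 (positions 3-7)
  Group 3: 'c' x 4 (positions 8-11)
  Group 4: 'e' x 3 (positions 12-14)
  Group 5: 'd' x 3 (positions 15-17)
Total groups: 5

5


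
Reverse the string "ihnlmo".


Input: ihnlmo
Reading characters right to left:
  Position 5: 'o'
  Position 4: 'm'
  Position 3: 'l'
  Position 2: 'n'
  Position 1: 'h'
  Position 0: 'i'
Reversed: omlnhi

omlnhi


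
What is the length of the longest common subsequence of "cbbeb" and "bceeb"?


LCS of "cbbeb" and "bceeb"
DP table:
           b    c    e    e    b
      0    0    0    0    0    0
  c   0    0    1    1    1    1
  b   0    1    1    1    1    2
  b   0    1    1    1    1    2
  e   0    1    1    2    2    2
  b   0    1    1    2    2    3
LCS length = dp[5][5] = 3

3


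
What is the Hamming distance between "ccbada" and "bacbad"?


Comparing "ccbada" and "bacbad" position by position:
  Position 0: 'c' vs 'b' => differ
  Position 1: 'c' vs 'a' => differ
  Position 2: 'b' vs 'c' => differ
  Position 3: 'a' vs 'b' => differ
  Position 4: 'd' vs 'a' => differ
  Position 5: 'a' vs 'd' => differ
Total differences (Hamming distance): 6

6


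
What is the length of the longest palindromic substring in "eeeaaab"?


Input: "eeeaaab"
Checking substrings for palindromes:
  [0:3] "eee" (len 3) => palindrome
  [3:6] "aaa" (len 3) => palindrome
  [0:2] "ee" (len 2) => palindrome
  [1:3] "ee" (len 2) => palindrome
  [3:5] "aa" (len 2) => palindrome
  [4:6] "aa" (len 2) => palindrome
Longest palindromic substring: "eee" with length 3

3


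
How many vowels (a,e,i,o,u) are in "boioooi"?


Input: boioooi
Checking each character:
  'b' at position 0: consonant
  'o' at position 1: vowel (running total: 1)
  'i' at position 2: vowel (running total: 2)
  'o' at position 3: vowel (running total: 3)
  'o' at position 4: vowel (running total: 4)
  'o' at position 5: vowel (running total: 5)
  'i' at position 6: vowel (running total: 6)
Total vowels: 6

6


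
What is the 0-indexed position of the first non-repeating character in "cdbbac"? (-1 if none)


Input: cdbbac
Character frequencies:
  'a': 1
  'b': 2
  'c': 2
  'd': 1
Scanning left to right for freq == 1:
  Position 0 ('c'): freq=2, skip
  Position 1 ('d'): unique! => answer = 1

1


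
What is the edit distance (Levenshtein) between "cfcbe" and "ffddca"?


Computing edit distance: "cfcbe" -> "ffddca"
DP table:
           f    f    d    d    c    a
      0    1    2    3    4    5    6
  c   1    1    2    3    4    4    5
  f   2    1    1    2    3    4    5
  c   3    2    2    2    3    3    4
  b   4    3    3    3    3    4    4
  e   5    4    4    4    4    4    5
Edit distance = dp[5][6] = 5

5


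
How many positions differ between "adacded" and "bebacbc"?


Comparing "adacded" and "bebacbc" position by position:
  Position 0: 'a' vs 'b' => DIFFER
  Position 1: 'd' vs 'e' => DIFFER
  Position 2: 'a' vs 'b' => DIFFER
  Position 3: 'c' vs 'a' => DIFFER
  Position 4: 'd' vs 'c' => DIFFER
  Position 5: 'e' vs 'b' => DIFFER
  Position 6: 'd' vs 'c' => DIFFER
Positions that differ: 7

7


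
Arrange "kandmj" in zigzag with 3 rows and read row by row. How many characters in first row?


Zigzag "kandmj" into 3 rows:
Placing characters:
  'k' => row 0
  'a' => row 1
  'n' => row 2
  'd' => row 1
  'm' => row 0
  'j' => row 1
Rows:
  Row 0: "km"
  Row 1: "adj"
  Row 2: "n"
First row length: 2

2


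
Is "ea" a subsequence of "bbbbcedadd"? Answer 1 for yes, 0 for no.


Check if "ea" is a subsequence of "bbbbcedadd"
Greedy scan:
  Position 0 ('b'): no match needed
  Position 1 ('b'): no match needed
  Position 2 ('b'): no match needed
  Position 3 ('b'): no match needed
  Position 4 ('c'): no match needed
  Position 5 ('e'): matches sub[0] = 'e'
  Position 6 ('d'): no match needed
  Position 7 ('a'): matches sub[1] = 'a'
  Position 8 ('d'): no match needed
  Position 9 ('d'): no match needed
All 2 characters matched => is a subsequence

1


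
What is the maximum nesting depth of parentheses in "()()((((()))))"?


Input: "()()((((()))))"
Tracking depth:
  Position 0 '(': depth becomes 1
  Position 1 ')': depth becomes 0
  Position 2 '(': depth becomes 1
  Position 3 ')': depth becomes 0
  Position 4 '(': depth becomes 1
  Position 5 '(': depth becomes 2
  Position 6 '(': depth becomes 3
  Position 7 '(': depth becomes 4
  Position 8 '(': depth becomes 5
  Position 9 ')': depth becomes 4
  Position 10 ')': depth becomes 3
  Position 11 ')': depth becomes 2
  Position 12 ')': depth becomes 1
  Position 13 ')': depth becomes 0
Maximum depth reached: 5

5


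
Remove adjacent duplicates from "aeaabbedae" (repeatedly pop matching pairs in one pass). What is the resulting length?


Input: aeaabbedae
Stack-based adjacent duplicate removal:
  Read 'a': push. Stack: a
  Read 'e': push. Stack: ae
  Read 'a': push. Stack: aea
  Read 'a': matches stack top 'a' => pop. Stack: ae
  Read 'b': push. Stack: aeb
  Read 'b': matches stack top 'b' => pop. Stack: ae
  Read 'e': matches stack top 'e' => pop. Stack: a
  Read 'd': push. Stack: ad
  Read 'a': push. Stack: ada
  Read 'e': push. Stack: adae
Final stack: "adae" (length 4)

4


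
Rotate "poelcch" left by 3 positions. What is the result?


Input: "poelcch", rotate left by 3
First 3 characters: "poe"
Remaining characters: "lcch"
Concatenate remaining + first: "lcch" + "poe" = "lcchpoe"

lcchpoe


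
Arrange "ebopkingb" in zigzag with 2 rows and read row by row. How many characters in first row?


Zigzag "ebopkingb" into 2 rows:
Placing characters:
  'e' => row 0
  'b' => row 1
  'o' => row 0
  'p' => row 1
  'k' => row 0
  'i' => row 1
  'n' => row 0
  'g' => row 1
  'b' => row 0
Rows:
  Row 0: "eoknb"
  Row 1: "bpig"
First row length: 5

5


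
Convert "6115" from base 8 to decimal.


Input: "6115" in base 8
Positional expansion:
  Digit '6' (value 6) x 8^3 = 3072
  Digit '1' (value 1) x 8^2 = 64
  Digit '1' (value 1) x 8^1 = 8
  Digit '5' (value 5) x 8^0 = 5
Sum = 3149

3149


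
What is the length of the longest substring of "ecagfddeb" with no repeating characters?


Input: "ecagfddeb"
Sliding window (track last position of each char):
  Position 0 ('e'): window [0,0] length 1 -- new best
  Position 1 ('c'): window [0,1] length 2 -- new best
  Position 2 ('a'): window [0,2] length 3 -- new best
  Position 3 ('g'): window [0,3] length 4 -- new best
  Position 4 ('f'): window [0,4] length 5 -- new best
  Position 5 ('d'): window [0,5] length 6 -- new best
  Position 6 ('d'): repeat (last at 5), move window start to 6
  Position 6 ('d'): window [6,6] length 1
  Position 7 ('e'): window [6,7] length 2
  Position 8 ('b'): window [6,8] length 3
Longest substring with no repeats: "ecagfd" with length 6

6


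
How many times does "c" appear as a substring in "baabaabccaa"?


Searching for "c" in "baabaabccaa"
Scanning each position:
  Position 0: "b" => no
  Position 1: "a" => no
  Position 2: "a" => no
  Position 3: "b" => no
  Position 4: "a" => no
  Position 5: "a" => no
  Position 6: "b" => no
  Position 7: "c" => MATCH
  Position 8: "c" => MATCH
  Position 9: "a" => no
  Position 10: "a" => no
Total occurrences: 2

2


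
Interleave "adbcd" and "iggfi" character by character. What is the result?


Interleaving "adbcd" and "iggfi":
  Position 0: 'a' from first, 'i' from second => "ai"
  Position 1: 'd' from first, 'g' from second => "dg"
  Position 2: 'b' from first, 'g' from second => "bg"
  Position 3: 'c' from first, 'f' from second => "cf"
  Position 4: 'd' from first, 'i' from second => "di"
Result: aidgbgcfdi

aidgbgcfdi


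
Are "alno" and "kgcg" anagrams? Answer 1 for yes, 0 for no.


Strings: "alno", "kgcg"
Sorted first:  alno
Sorted second: cggk
Differ at position 0: 'a' vs 'c' => not anagrams

0


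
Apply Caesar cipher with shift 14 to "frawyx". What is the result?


Caesar cipher: shift "frawyx" by 14
  'f' (pos 5) + 14 = pos 19 = 't'
  'r' (pos 17) + 14 = pos 5 = 'f'
  'a' (pos 0) + 14 = pos 14 = 'o'
  'w' (pos 22) + 14 = pos 10 = 'k'
  'y' (pos 24) + 14 = pos 12 = 'm'
  'x' (pos 23) + 14 = pos 11 = 'l'
Result: tfokml

tfokml


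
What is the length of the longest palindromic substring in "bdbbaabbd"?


Input: "bdbbaabbd"
Checking substrings for palindromes:
  [1:9] "dbbaabbd" (len 8) => palindrome
  [2:8] "bbaabb" (len 6) => palindrome
  [3:7] "baab" (len 4) => palindrome
  [0:3] "bdb" (len 3) => palindrome
  [2:4] "bb" (len 2) => palindrome
  [4:6] "aa" (len 2) => palindrome
Longest palindromic substring: "dbbaabbd" with length 8

8


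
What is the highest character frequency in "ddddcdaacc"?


Input: ddddcdaacc
Character counts:
  'a': 2
  'c': 3
  'd': 5
Maximum frequency: 5

5


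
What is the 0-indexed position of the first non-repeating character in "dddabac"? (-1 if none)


Input: dddabac
Character frequencies:
  'a': 2
  'b': 1
  'c': 1
  'd': 3
Scanning left to right for freq == 1:
  Position 0 ('d'): freq=3, skip
  Position 1 ('d'): freq=3, skip
  Position 2 ('d'): freq=3, skip
  Position 3 ('a'): freq=2, skip
  Position 4 ('b'): unique! => answer = 4

4


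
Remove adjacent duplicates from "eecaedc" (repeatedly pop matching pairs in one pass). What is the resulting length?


Input: eecaedc
Stack-based adjacent duplicate removal:
  Read 'e': push. Stack: e
  Read 'e': matches stack top 'e' => pop. Stack: (empty)
  Read 'c': push. Stack: c
  Read 'a': push. Stack: ca
  Read 'e': push. Stack: cae
  Read 'd': push. Stack: caed
  Read 'c': push. Stack: caedc
Final stack: "caedc" (length 5)

5


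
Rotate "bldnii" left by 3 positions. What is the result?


Input: "bldnii", rotate left by 3
First 3 characters: "bld"
Remaining characters: "nii"
Concatenate remaining + first: "nii" + "bld" = "niibld"

niibld


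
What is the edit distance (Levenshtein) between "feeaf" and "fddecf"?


Computing edit distance: "feeaf" -> "fddecf"
DP table:
           f    d    d    e    c    f
      0    1    2    3    4    5    6
  f   1    0    1    2    3    4    5
  e   2    1    1    2    2    3    4
  e   3    2    2    2    2    3    4
  a   4    3    3    3    3    3    4
  f   5    4    4    4    4    4    3
Edit distance = dp[5][6] = 3

3


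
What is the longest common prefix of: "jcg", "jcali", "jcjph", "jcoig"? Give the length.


Words: jcg, jcali, jcjph, jcoig
  Position 0: all 'j' => match
  Position 1: all 'c' => match
  Position 2: ('g', 'a', 'j', 'o') => mismatch, stop
LCP = "jc" (length 2)

2


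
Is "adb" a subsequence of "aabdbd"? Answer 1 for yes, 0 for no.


Check if "adb" is a subsequence of "aabdbd"
Greedy scan:
  Position 0 ('a'): matches sub[0] = 'a'
  Position 1 ('a'): no match needed
  Position 2 ('b'): no match needed
  Position 3 ('d'): matches sub[1] = 'd'
  Position 4 ('b'): matches sub[2] = 'b'
  Position 5 ('d'): no match needed
All 3 characters matched => is a subsequence

1


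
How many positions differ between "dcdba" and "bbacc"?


Comparing "dcdba" and "bbacc" position by position:
  Position 0: 'd' vs 'b' => DIFFER
  Position 1: 'c' vs 'b' => DIFFER
  Position 2: 'd' vs 'a' => DIFFER
  Position 3: 'b' vs 'c' => DIFFER
  Position 4: 'a' vs 'c' => DIFFER
Positions that differ: 5

5


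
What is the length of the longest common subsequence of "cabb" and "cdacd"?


LCS of "cabb" and "cdacd"
DP table:
           c    d    a    c    d
      0    0    0    0    0    0
  c   0    1    1    1    1    1
  a   0    1    1    2    2    2
  b   0    1    1    2    2    2
  b   0    1    1    2    2    2
LCS length = dp[4][5] = 2

2


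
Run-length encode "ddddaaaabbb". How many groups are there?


Input: ddddaaaabbb
Scanning for consecutive runs:
  Group 1: 'd' x 4 (positions 0-3)
  Group 2: 'a' x 4 (positions 4-7)
  Group 3: 'b' x 3 (positions 8-10)
Total groups: 3

3


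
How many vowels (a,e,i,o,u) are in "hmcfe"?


Input: hmcfe
Checking each character:
  'h' at position 0: consonant
  'm' at position 1: consonant
  'c' at position 2: consonant
  'f' at position 3: consonant
  'e' at position 4: vowel (running total: 1)
Total vowels: 1

1


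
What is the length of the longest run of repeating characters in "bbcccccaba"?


Input: "bbcccccaba"
Scanning for longest run:
  Position 1 ('b'): continues run of 'b', length=2
  Position 2 ('c'): new char, reset run to 1
  Position 3 ('c'): continues run of 'c', length=2
  Position 4 ('c'): continues run of 'c', length=3
  Position 5 ('c'): continues run of 'c', length=4
  Position 6 ('c'): continues run of 'c', length=5
  Position 7 ('a'): new char, reset run to 1
  Position 8 ('b'): new char, reset run to 1
  Position 9 ('a'): new char, reset run to 1
Longest run: 'c' with length 5

5


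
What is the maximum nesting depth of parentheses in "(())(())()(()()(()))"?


Input: "(())(())()(()()(()))"
Tracking depth:
  Position 0 '(': depth becomes 1
  Position 1 '(': depth becomes 2
  Position 2 ')': depth becomes 1
  Position 3 ')': depth becomes 0
  Position 4 '(': depth becomes 1
  Position 5 '(': depth becomes 2
  Position 6 ')': depth becomes 1
  Position 7 ')': depth becomes 0
  Position 8 '(': depth becomes 1
  Position 9 ')': depth becomes 0
  Position 10 '(': depth becomes 1
  Position 11 '(': depth becomes 2
  Position 12 ')': depth becomes 1
  Position 13 '(': depth becomes 2
  Position 14 ')': depth becomes 1
  Position 15 '(': depth becomes 2
  Position 16 '(': depth becomes 3
  Position 17 ')': depth becomes 2
  Position 18 ')': depth becomes 1
  Position 19 ')': depth becomes 0
Maximum depth reached: 3

3
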